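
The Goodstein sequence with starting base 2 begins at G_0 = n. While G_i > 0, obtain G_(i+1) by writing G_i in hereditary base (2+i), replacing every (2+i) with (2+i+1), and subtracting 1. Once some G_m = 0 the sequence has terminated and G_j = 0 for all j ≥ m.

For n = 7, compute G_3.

7 —HB2→ 2^2 + 2 + 1 —bump→ 3^3 + 3 + 1 = 31 —(−1)→ 30
30 —HB3→ 3^3 + 3 —bump→ 4^4 + 4 = 260 —(−1)→ 259
259 —HB4→ 4^4 + 3 —bump→ 5^5 + 3 = 3128 —(−1)→ 3127
3127 —HB5→ 5^5 + 2 —bump→ 6^6 + 2 = 46658 —(−1)→ 46657

3127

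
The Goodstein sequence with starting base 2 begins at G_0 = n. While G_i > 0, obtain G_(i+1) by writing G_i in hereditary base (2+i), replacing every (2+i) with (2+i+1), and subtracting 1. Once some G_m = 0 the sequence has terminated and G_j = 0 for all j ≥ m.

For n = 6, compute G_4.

46655

G_0=6  [base 2] 2^2 + 2  →[2↦3]→  3^3 + 3 = 30  −1 ⇒ G_1=29
G_1=29  [base 3] 3^3 + 2  →[3↦4]→  4^4 + 2 = 258  −1 ⇒ G_2=257
G_2=257  [base 4] 4^4 + 1  →[4↦5]→  5^5 + 1 = 3126  −1 ⇒ G_3=3125
G_3=3125  [base 5] 5^5  →[5↦6]→  6^6 = 46656  −1 ⇒ G_4=46655
G_4=46655  [base 6] 5·6^5 + 5·6^4 + 5·6^3 + 5·6^2 + 5·6 + 5  →[6↦7]→  5·7^5 + 5·7^4 + 5·7^3 + 5·7^2 + 5·7 + 5 = 98040  −1 ⇒ G_5=98039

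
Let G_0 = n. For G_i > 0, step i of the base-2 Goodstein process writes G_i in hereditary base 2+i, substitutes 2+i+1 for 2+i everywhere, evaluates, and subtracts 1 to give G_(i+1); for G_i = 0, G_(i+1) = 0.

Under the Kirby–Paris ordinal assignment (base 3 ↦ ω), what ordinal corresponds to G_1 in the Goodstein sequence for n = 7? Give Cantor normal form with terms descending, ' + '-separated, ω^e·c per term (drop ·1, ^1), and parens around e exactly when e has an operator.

step 0: 7 = 2^2 + 2 + 1; sub 3 for 2: 3^3 + 3 + 1; = 31; G_1 = 31−1 = 30
step 1: 30 = 3^3 + 3; sub 4 for 3: 4^4 + 4; = 260; G_2 = 260−1 = 259

ω^ω + ω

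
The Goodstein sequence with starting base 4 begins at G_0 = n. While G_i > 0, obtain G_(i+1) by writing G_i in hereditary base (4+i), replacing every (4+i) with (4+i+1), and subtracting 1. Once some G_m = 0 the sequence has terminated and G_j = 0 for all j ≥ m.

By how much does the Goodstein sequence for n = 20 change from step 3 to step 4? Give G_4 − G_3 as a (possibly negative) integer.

14

[0] 20 ≡ 4^2 + 4 (base 4). Lift 5: 30. −1: 29.
[1] 29 ≡ 5^2 + 4 (base 5). Lift 6: 40. −1: 39.
[2] 39 ≡ 6^2 + 3 (base 6). Lift 7: 52. −1: 51.
[3] 51 ≡ 7^2 + 2 (base 7). Lift 8: 66. −1: 65.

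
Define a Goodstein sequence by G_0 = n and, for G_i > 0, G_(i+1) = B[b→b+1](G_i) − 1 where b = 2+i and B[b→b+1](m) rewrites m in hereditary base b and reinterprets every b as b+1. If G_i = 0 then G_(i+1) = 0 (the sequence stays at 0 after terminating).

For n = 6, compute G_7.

G_0=6  [base 2] 2^2 + 2  →[2↦3]→  3^3 + 3 = 30  −1 ⇒ G_1=29
G_1=29  [base 3] 3^3 + 2  →[3↦4]→  4^4 + 2 = 258  −1 ⇒ G_2=257
G_2=257  [base 4] 4^4 + 1  →[4↦5]→  5^5 + 1 = 3126  −1 ⇒ G_3=3125
G_3=3125  [base 5] 5^5  →[5↦6]→  6^6 = 46656  −1 ⇒ G_4=46655
G_4=46655  [base 6] 5·6^5 + 5·6^4 + 5·6^3 + 5·6^2 + 5·6 + 5  →[6↦7]→  5·7^5 + 5·7^4 + 5·7^3 + 5·7^2 + 5·7 + 5 = 98040  −1 ⇒ G_5=98039
G_5=98039  [base 7] 5·7^5 + 5·7^4 + 5·7^3 + 5·7^2 + 5·7 + 4  →[7↦8]→  5·8^5 + 5·8^4 + 5·8^3 + 5·8^2 + 5·8 + 4 = 187244  −1 ⇒ G_6=187243
G_6=187243  [base 8] 5·8^5 + 5·8^4 + 5·8^3 + 5·8^2 + 5·8 + 3  →[8↦9]→  5·9^5 + 5·9^4 + 5·9^3 + 5·9^2 + 5·9 + 3 = 332148  −1 ⇒ G_7=332147
G_7=332147  [base 9] 5·9^5 + 5·9^4 + 5·9^3 + 5·9^2 + 5·9 + 2  →[9↦10]→  5·10^5 + 5·10^4 + 5·10^3 + 5·10^2 + 5·10 + 2 = 555552  −1 ⇒ G_8=555551

332147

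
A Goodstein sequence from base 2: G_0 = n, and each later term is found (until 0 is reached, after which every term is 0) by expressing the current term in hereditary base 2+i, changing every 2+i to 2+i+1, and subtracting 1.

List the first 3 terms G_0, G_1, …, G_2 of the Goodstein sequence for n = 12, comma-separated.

12, 107, 1065

G_0=12  [base 2] 2^(2 + 1) + 2^2  →[2↦3]→  3^(3 + 1) + 3^3 = 108  −1 ⇒ G_1=107
G_1=107  [base 3] 3^(3 + 1) + 2·3^2 + 2·3 + 2  →[3↦4]→  4^(4 + 1) + 2·4^2 + 2·4 + 2 = 1066  −1 ⇒ G_2=1065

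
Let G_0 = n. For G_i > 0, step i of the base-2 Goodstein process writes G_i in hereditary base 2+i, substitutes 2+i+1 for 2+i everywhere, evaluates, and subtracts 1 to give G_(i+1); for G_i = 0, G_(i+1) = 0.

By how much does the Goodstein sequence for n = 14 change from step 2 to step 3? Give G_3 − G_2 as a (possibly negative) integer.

(0) 14|_2 = 2^(2 + 1) + 2^2 + 2 ↦ 3^(3 + 1) + 3^3 + 3|_3 = 111 ⇒ 110
(1) 110|_3 = 3^(3 + 1) + 3^3 + 2 ↦ 4^(4 + 1) + 4^4 + 2|_4 = 1282 ⇒ 1281
(2) 1281|_4 = 4^(4 + 1) + 4^4 + 1 ↦ 5^(5 + 1) + 5^5 + 1|_5 = 18751 ⇒ 18750

17469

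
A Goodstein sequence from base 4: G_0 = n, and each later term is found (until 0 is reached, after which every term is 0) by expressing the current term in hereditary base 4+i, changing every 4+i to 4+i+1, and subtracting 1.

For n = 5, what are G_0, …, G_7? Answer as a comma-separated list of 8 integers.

5, 5, 5, 4, 3, 2, 1, 0

G_0 = 5. HB_4(5) = 4 + 1. Bump = 6. G_1 = 5.
G_1 = 5. HB_5(5) = 5. Bump = 6. G_2 = 5.
G_2 = 5. HB_6(5) = 5. Bump = 5. G_3 = 4.
G_3 = 4. HB_7(4) = 4. Bump = 4. G_4 = 3.
G_4 = 3. HB_8(3) = 3. Bump = 3. G_5 = 2.
G_5 = 2. HB_9(2) = 2. Bump = 2. G_6 = 1.
G_6 = 1. HB_10(1) = 1. Bump = 1. G_7 = 0.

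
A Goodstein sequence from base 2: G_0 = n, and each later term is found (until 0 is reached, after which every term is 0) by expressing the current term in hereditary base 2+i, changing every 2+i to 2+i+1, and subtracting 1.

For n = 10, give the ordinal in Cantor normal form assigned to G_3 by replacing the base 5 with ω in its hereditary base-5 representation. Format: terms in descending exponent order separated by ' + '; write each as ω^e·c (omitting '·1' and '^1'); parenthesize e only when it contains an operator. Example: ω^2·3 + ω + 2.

i=0: 10 = 2^(2 + 1) + 2 (b=2); 2→3: 3^(3 + 1) + 3 = 84; 84−1 = 83
i=1: 83 = 3^(3 + 1) + 2 (b=3); 3→4: 4^(4 + 1) + 2 = 1026; 1026−1 = 1025
i=2: 1025 = 4^(4 + 1) + 1 (b=4); 4→5: 5^(5 + 1) + 1 = 15626; 15626−1 = 15625
i=3: 15625 = 5^(5 + 1) (b=5); 5→6: 6^(6 + 1) = 279936; 279936−1 = 279935

ω^(ω + 1)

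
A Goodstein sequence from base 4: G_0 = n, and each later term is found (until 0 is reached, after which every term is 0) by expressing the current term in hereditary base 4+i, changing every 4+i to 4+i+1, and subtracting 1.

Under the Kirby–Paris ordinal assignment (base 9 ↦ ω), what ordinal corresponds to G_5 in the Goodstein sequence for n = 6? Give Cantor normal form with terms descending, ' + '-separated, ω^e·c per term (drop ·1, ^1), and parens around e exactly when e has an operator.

4

step 0: 6 = 4 + 2; sub 5 for 4: 5 + 2; = 7; G_1 = 7−1 = 6
step 1: 6 = 5 + 1; sub 6 for 5: 6 + 1; = 7; G_2 = 7−1 = 6
step 2: 6 = 6; sub 7 for 6: 7; = 7; G_3 = 7−1 = 6
step 3: 6 = 6; sub 8 for 7: 6; = 6; G_4 = 6−1 = 5
step 4: 5 = 5; sub 9 for 8: 5; = 5; G_5 = 5−1 = 4
step 5: 4 = 4; sub 10 for 9: 4; = 4; G_6 = 4−1 = 3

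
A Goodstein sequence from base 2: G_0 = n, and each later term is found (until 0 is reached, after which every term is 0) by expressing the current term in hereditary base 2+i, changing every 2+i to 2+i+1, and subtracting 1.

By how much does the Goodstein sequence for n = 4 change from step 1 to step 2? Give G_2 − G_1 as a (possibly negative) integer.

G_0=4  [base 2] 2^2  →[2↦3]→  3^3 = 27  −1 ⇒ G_1=26
G_1=26  [base 3] 2·3^2 + 2·3 + 2  →[3↦4]→  2·4^2 + 2·4 + 2 = 42  −1 ⇒ G_2=41

15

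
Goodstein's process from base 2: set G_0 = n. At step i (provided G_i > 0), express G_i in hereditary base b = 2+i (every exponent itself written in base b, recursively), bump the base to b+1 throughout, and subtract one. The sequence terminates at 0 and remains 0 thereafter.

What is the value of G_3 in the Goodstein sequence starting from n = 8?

8 —HB2→ 2^(2 + 1) —bump→ 3^(3 + 1) = 81 —(−1)→ 80
80 —HB3→ 2·3^3 + 2·3^2 + 2·3 + 2 —bump→ 2·4^4 + 2·4^2 + 2·4 + 2 = 554 —(−1)→ 553
553 —HB4→ 2·4^4 + 2·4^2 + 2·4 + 1 —bump→ 2·5^5 + 2·5^2 + 2·5 + 1 = 6311 —(−1)→ 6310
6310 —HB5→ 2·5^5 + 2·5^2 + 2·5 —bump→ 2·6^6 + 2·6^2 + 2·6 = 93396 —(−1)→ 93395

6310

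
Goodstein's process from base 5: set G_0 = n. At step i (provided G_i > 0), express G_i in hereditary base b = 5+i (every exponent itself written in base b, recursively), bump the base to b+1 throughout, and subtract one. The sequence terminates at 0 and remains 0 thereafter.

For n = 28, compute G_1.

G_0=28  [base 5] 5^2 + 3  →[5↦6]→  6^2 + 3 = 39  −1 ⇒ G_1=38
G_1=38  [base 6] 6^2 + 2  →[6↦7]→  7^2 + 2 = 51  −1 ⇒ G_2=50

38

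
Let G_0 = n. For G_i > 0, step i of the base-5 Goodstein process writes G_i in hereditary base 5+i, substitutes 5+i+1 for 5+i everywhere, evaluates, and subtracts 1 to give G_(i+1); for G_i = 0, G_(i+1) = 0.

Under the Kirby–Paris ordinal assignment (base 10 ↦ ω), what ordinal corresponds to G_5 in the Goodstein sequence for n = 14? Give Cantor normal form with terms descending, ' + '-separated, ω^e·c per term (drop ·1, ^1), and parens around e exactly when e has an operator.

ω + 9

base 5: 14 = 2·5 + 4; at 6: 2·6 + 4 = 16; next = 15
base 6: 15 = 2·6 + 3; at 7: 2·7 + 3 = 17; next = 16
base 7: 16 = 2·7 + 2; at 8: 2·8 + 2 = 18; next = 17
base 8: 17 = 2·8 + 1; at 9: 2·9 + 1 = 19; next = 18
base 9: 18 = 2·9; at 10: 2·10 = 20; next = 19
base 10: 19 = 10 + 9; at 11: 11 + 9 = 20; next = 19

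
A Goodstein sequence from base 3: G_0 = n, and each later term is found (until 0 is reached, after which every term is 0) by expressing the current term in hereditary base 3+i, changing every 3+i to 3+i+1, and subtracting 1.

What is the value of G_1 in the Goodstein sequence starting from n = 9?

15

G_0=9  [base 3] 3^2  →[3↦4]→  4^2 = 16  −1 ⇒ G_1=15
G_1=15  [base 4] 3·4 + 3  →[4↦5]→  3·5 + 3 = 18  −1 ⇒ G_2=17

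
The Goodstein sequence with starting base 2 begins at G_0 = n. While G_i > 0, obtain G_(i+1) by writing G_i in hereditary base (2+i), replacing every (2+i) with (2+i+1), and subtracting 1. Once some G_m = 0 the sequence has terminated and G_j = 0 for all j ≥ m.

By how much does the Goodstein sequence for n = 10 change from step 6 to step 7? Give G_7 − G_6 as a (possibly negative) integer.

1853361269

(0) 10|_2 = 2^(2 + 1) + 2 ↦ 3^(3 + 1) + 3|_3 = 84 ⇒ 83
(1) 83|_3 = 3^(3 + 1) + 2 ↦ 4^(4 + 1) + 2|_4 = 1026 ⇒ 1025
(2) 1025|_4 = 4^(4 + 1) + 1 ↦ 5^(5 + 1) + 1|_5 = 15626 ⇒ 15625
(3) 15625|_5 = 5^(5 + 1) ↦ 6^(6 + 1)|_6 = 279936 ⇒ 279935
(4) 279935|_6 = 5·6^6 + 5·6^5 + 5·6^4 + 5·6^3 + 5·6^2 + 5·6 + 5 ↦ 5·7^7 + 5·7^5 + 5·7^4 + 5·7^3 + 5·7^2 + 5·7 + 5|_7 = 4215755 ⇒ 4215754
(5) 4215754|_7 = 5·7^7 + 5·7^5 + 5·7^4 + 5·7^3 + 5·7^2 + 5·7 + 4 ↦ 5·8^8 + 5·8^5 + 5·8^4 + 5·8^3 + 5·8^2 + 5·8 + 4|_8 = 84073324 ⇒ 84073323
(6) 84073323|_8 = 5·8^8 + 5·8^5 + 5·8^4 + 5·8^3 + 5·8^2 + 5·8 + 3 ↦ 5·9^9 + 5·9^5 + 5·9^4 + 5·9^3 + 5·9^2 + 5·9 + 3|_9 = 1937434593 ⇒ 1937434592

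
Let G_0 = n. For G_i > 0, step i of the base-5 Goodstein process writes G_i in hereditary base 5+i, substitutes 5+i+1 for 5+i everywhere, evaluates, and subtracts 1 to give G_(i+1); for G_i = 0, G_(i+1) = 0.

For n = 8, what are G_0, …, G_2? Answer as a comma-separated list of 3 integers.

step 0: 8 = 5 + 3; sub 6 for 5: 6 + 3; = 9; G_1 = 9−1 = 8
step 1: 8 = 6 + 2; sub 7 for 6: 7 + 2; = 9; G_2 = 9−1 = 8

8, 8, 8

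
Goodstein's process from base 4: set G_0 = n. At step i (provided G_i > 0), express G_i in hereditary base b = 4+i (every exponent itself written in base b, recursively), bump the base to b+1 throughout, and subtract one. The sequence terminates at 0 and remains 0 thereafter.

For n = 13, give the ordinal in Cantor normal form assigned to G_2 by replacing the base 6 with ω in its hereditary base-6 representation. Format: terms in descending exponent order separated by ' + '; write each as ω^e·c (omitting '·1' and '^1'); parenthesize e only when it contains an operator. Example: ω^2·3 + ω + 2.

base 4: 13 = 3·4 + 1; at 5: 3·5 + 1 = 16; next = 15
base 5: 15 = 3·5; at 6: 3·6 = 18; next = 17

ω·2 + 5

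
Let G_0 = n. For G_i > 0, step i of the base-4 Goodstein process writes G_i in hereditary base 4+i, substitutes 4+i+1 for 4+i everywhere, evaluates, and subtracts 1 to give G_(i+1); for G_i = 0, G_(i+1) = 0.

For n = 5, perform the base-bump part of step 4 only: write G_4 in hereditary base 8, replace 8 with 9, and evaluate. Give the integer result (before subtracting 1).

step 0: 5 = 4 + 1; sub 5 for 4: 5 + 1; = 6; G_1 = 6−1 = 5
step 1: 5 = 5; sub 6 for 5: 6; = 6; G_2 = 6−1 = 5
step 2: 5 = 5; sub 7 for 6: 5; = 5; G_3 = 5−1 = 4
step 3: 4 = 4; sub 8 for 7: 4; = 4; G_4 = 4−1 = 3
step 4: 3 = 3; sub 9 for 8: 3; = 3; G_5 = 3−1 = 2

3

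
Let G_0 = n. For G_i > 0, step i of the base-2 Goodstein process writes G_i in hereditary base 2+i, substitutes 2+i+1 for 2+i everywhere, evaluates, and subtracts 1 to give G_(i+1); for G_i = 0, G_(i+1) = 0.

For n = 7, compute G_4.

46657

step 0: 7 = 2^2 + 2 + 1; sub 3 for 2: 3^3 + 3 + 1; = 31; G_1 = 31−1 = 30
step 1: 30 = 3^3 + 3; sub 4 for 3: 4^4 + 4; = 260; G_2 = 260−1 = 259
step 2: 259 = 4^4 + 3; sub 5 for 4: 5^5 + 3; = 3128; G_3 = 3128−1 = 3127
step 3: 3127 = 5^5 + 2; sub 6 for 5: 6^6 + 2; = 46658; G_4 = 46658−1 = 46657
step 4: 46657 = 6^6 + 1; sub 7 for 6: 7^7 + 1; = 823544; G_5 = 823544−1 = 823543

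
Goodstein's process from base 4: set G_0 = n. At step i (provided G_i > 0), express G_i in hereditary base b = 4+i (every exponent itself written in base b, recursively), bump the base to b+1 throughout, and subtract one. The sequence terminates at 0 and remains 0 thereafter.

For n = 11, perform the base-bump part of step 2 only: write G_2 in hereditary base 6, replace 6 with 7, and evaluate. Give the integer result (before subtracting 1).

base 4: 11 = 2·4 + 3; at 5: 2·5 + 3 = 13; next = 12
base 5: 12 = 2·5 + 2; at 6: 2·6 + 2 = 14; next = 13
base 6: 13 = 2·6 + 1; at 7: 2·7 + 1 = 15; next = 14

15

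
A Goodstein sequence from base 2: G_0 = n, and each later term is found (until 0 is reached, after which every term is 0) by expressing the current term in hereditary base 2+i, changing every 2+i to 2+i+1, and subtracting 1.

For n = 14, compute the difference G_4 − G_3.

G_0 = 14. HB_2(14) = 2^(2 + 1) + 2^2 + 2. Bump = 111. G_1 = 110.
G_1 = 110. HB_3(110) = 3^(3 + 1) + 3^3 + 2. Bump = 1282. G_2 = 1281.
G_2 = 1281. HB_4(1281) = 4^(4 + 1) + 4^4 + 1. Bump = 18751. G_3 = 18750.
G_3 = 18750. HB_5(18750) = 5^(5 + 1) + 5^5. Bump = 326592. G_4 = 326591.

307841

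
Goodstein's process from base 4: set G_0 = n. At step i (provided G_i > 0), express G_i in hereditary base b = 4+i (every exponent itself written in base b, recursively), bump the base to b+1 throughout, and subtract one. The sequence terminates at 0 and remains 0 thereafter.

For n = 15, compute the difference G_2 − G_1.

G_0 = 15. HB_4(15) = 3·4 + 3. Bump = 18. G_1 = 17.
G_1 = 17. HB_5(17) = 3·5 + 2. Bump = 20. G_2 = 19.

2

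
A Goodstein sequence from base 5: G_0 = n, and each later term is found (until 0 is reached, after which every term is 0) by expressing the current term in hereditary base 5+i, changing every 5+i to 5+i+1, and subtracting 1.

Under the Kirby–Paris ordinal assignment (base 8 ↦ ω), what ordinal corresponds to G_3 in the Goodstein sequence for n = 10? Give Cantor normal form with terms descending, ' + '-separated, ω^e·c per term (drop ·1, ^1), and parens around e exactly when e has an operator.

G_0=10  [base 5] 2·5  →[5↦6]→  2·6 = 12  −1 ⇒ G_1=11
G_1=11  [base 6] 6 + 5  →[6↦7]→  7 + 5 = 12  −1 ⇒ G_2=11
G_2=11  [base 7] 7 + 4  →[7↦8]→  8 + 4 = 12  −1 ⇒ G_3=11
G_3=11  [base 8] 8 + 3  →[8↦9]→  9 + 3 = 12  −1 ⇒ G_4=11

ω + 3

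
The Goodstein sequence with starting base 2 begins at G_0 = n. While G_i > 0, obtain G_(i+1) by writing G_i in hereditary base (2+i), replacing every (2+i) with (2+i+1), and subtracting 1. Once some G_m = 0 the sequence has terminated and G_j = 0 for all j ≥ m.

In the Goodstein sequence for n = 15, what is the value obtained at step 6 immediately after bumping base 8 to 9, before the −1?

base 2: 15 = 2^(2 + 1) + 2^2 + 2 + 1; at 3: 3^(3 + 1) + 3^3 + 3 + 1 = 112; next = 111
base 3: 111 = 3^(3 + 1) + 3^3 + 3; at 4: 4^(4 + 1) + 4^4 + 4 = 1284; next = 1283
base 4: 1283 = 4^(4 + 1) + 4^4 + 3; at 5: 5^(5 + 1) + 5^5 + 3 = 18753; next = 18752
base 5: 18752 = 5^(5 + 1) + 5^5 + 2; at 6: 6^(6 + 1) + 6^6 + 2 = 326594; next = 326593
base 6: 326593 = 6^(6 + 1) + 6^6 + 1; at 7: 7^(7 + 1) + 7^7 + 1 = 6588345; next = 6588344
base 7: 6588344 = 7^(7 + 1) + 7^7; at 8: 8^(8 + 1) + 8^8 = 150994944; next = 150994943
base 8: 150994943 = 8^(8 + 1) + 7·8^7 + 7·8^6 + 7·8^5 + 7·8^4 + 7·8^3 + 7·8^2 + 7·8 + 7; at 9: 9^(9 + 1) + 7·9^7 + 7·9^6 + 7·9^5 + 7·9^4 + 7·9^3 + 7·9^2 + 7·9 + 7 = 3524450281; next = 3524450280

3524450281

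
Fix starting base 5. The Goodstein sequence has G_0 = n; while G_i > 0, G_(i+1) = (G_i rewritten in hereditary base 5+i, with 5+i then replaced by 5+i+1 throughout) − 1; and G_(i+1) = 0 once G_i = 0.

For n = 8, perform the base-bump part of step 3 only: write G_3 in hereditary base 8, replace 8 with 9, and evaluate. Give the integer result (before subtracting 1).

9

8 —HB5→ 5 + 3 —bump→ 6 + 3 = 9 —(−1)→ 8
8 —HB6→ 6 + 2 —bump→ 7 + 2 = 9 —(−1)→ 8
8 —HB7→ 7 + 1 —bump→ 8 + 1 = 9 —(−1)→ 8
8 —HB8→ 8 —bump→ 9 = 9 —(−1)→ 8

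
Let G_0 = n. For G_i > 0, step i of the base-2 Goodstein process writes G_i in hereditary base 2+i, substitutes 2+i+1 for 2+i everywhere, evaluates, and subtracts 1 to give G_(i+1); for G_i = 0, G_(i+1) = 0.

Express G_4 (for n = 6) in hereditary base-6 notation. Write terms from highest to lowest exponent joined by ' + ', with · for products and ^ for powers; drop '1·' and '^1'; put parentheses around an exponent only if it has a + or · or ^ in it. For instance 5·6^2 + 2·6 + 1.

6 —HB2→ 2^2 + 2 —bump→ 3^3 + 3 = 30 —(−1)→ 29
29 —HB3→ 3^3 + 2 —bump→ 4^4 + 2 = 258 —(−1)→ 257
257 —HB4→ 4^4 + 1 —bump→ 5^5 + 1 = 3126 —(−1)→ 3125
3125 —HB5→ 5^5 —bump→ 6^6 = 46656 —(−1)→ 46655
46655 —HB6→ 5·6^5 + 5·6^4 + 5·6^3 + 5·6^2 + 5·6 + 5 —bump→ 5·7^5 + 5·7^4 + 5·7^3 + 5·7^2 + 5·7 + 5 = 98040 —(−1)→ 98039

5·6^5 + 5·6^4 + 5·6^3 + 5·6^2 + 5·6 + 5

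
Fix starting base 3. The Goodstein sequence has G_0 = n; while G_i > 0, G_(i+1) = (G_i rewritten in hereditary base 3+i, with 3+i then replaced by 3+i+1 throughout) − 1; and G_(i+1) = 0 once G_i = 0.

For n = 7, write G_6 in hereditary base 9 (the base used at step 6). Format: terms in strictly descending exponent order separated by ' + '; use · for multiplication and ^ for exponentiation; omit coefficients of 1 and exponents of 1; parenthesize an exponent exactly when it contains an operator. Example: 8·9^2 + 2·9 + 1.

G_0=7  [base 3] 2·3 + 1  →[3↦4]→  2·4 + 1 = 9  −1 ⇒ G_1=8
G_1=8  [base 4] 2·4  →[4↦5]→  2·5 = 10  −1 ⇒ G_2=9
G_2=9  [base 5] 5 + 4  →[5↦6]→  6 + 4 = 10  −1 ⇒ G_3=9
G_3=9  [base 6] 6 + 3  →[6↦7]→  7 + 3 = 10  −1 ⇒ G_4=9
G_4=9  [base 7] 7 + 2  →[7↦8]→  8 + 2 = 10  −1 ⇒ G_5=9
G_5=9  [base 8] 8 + 1  →[8↦9]→  9 + 1 = 10  −1 ⇒ G_6=9
G_6=9  [base 9] 9  →[9↦10]→  10 = 10  −1 ⇒ G_7=9

9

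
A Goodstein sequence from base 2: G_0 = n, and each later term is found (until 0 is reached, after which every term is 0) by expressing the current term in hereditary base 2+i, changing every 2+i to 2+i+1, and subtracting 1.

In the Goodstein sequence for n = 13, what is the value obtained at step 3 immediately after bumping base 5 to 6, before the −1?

280712

13 —HB2→ 2^(2 + 1) + 2^2 + 1 —bump→ 3^(3 + 1) + 3^3 + 1 = 109 —(−1)→ 108
108 —HB3→ 3^(3 + 1) + 3^3 —bump→ 4^(4 + 1) + 4^4 = 1280 —(−1)→ 1279
1279 —HB4→ 4^(4 + 1) + 3·4^3 + 3·4^2 + 3·4 + 3 —bump→ 5^(5 + 1) + 3·5^3 + 3·5^2 + 3·5 + 3 = 16093 —(−1)→ 16092
16092 —HB5→ 5^(5 + 1) + 3·5^3 + 3·5^2 + 3·5 + 2 —bump→ 6^(6 + 1) + 3·6^3 + 3·6^2 + 3·6 + 2 = 280712 —(−1)→ 280711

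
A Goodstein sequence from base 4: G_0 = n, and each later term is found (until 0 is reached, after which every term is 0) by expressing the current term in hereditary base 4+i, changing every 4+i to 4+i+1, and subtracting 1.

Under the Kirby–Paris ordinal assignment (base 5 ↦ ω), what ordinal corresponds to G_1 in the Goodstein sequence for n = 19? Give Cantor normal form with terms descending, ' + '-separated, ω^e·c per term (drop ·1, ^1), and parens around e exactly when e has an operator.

G_0=19  [base 4] 4^2 + 3  →[4↦5]→  5^2 + 3 = 28  −1 ⇒ G_1=27
G_1=27  [base 5] 5^2 + 2  →[5↦6]→  6^2 + 2 = 38  −1 ⇒ G_2=37

ω^2 + 2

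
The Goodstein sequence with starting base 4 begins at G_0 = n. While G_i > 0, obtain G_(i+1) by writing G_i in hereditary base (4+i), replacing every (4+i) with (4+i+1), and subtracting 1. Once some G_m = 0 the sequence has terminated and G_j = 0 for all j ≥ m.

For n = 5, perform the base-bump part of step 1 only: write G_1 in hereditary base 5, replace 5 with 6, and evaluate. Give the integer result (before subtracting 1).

G_0=5  [base 4] 4 + 1  →[4↦5]→  5 + 1 = 6  −1 ⇒ G_1=5
G_1=5  [base 5] 5  →[5↦6]→  6 = 6  −1 ⇒ G_2=5

6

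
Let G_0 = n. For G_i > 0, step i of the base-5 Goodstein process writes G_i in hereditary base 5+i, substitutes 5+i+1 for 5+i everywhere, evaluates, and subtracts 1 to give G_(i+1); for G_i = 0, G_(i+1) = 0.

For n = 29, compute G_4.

81

step 0: 29 = 5^2 + 4; sub 6 for 5: 6^2 + 4; = 40; G_1 = 40−1 = 39
step 1: 39 = 6^2 + 3; sub 7 for 6: 7^2 + 3; = 52; G_2 = 52−1 = 51
step 2: 51 = 7^2 + 2; sub 8 for 7: 8^2 + 2; = 66; G_3 = 66−1 = 65
step 3: 65 = 8^2 + 1; sub 9 for 8: 9^2 + 1; = 82; G_4 = 82−1 = 81
step 4: 81 = 9^2; sub 10 for 9: 10^2; = 100; G_5 = 100−1 = 99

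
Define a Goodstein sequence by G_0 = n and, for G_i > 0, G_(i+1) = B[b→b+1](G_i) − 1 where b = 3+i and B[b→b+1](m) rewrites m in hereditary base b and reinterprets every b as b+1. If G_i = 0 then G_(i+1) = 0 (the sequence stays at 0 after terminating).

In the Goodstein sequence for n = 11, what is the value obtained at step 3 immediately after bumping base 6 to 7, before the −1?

[0] 11 ≡ 3^2 + 2 (base 3). Lift 4: 18. −1: 17.
[1] 17 ≡ 4^2 + 1 (base 4). Lift 5: 26. −1: 25.
[2] 25 ≡ 5^2 (base 5). Lift 6: 36. −1: 35.
[3] 35 ≡ 5·6 + 5 (base 6). Lift 7: 40. −1: 39.

40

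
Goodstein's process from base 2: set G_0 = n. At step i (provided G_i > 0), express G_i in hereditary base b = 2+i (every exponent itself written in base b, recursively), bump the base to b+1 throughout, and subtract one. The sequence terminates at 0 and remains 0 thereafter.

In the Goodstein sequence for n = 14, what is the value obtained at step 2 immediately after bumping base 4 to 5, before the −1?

14 —HB2→ 2^(2 + 1) + 2^2 + 2 —bump→ 3^(3 + 1) + 3^3 + 3 = 111 —(−1)→ 110
110 —HB3→ 3^(3 + 1) + 3^3 + 2 —bump→ 4^(4 + 1) + 4^4 + 2 = 1282 —(−1)→ 1281
1281 —HB4→ 4^(4 + 1) + 4^4 + 1 —bump→ 5^(5 + 1) + 5^5 + 1 = 18751 —(−1)→ 18750

18751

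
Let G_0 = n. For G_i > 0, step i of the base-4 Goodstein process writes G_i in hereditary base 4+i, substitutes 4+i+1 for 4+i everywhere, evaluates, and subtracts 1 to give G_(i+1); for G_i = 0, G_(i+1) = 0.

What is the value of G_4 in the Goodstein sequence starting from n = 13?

19

(0) 13|_4 = 3·4 + 1 ↦ 3·5 + 1|_5 = 16 ⇒ 15
(1) 15|_5 = 3·5 ↦ 3·6|_6 = 18 ⇒ 17
(2) 17|_6 = 2·6 + 5 ↦ 2·7 + 5|_7 = 19 ⇒ 18
(3) 18|_7 = 2·7 + 4 ↦ 2·8 + 4|_8 = 20 ⇒ 19
(4) 19|_8 = 2·8 + 3 ↦ 2·9 + 3|_9 = 21 ⇒ 20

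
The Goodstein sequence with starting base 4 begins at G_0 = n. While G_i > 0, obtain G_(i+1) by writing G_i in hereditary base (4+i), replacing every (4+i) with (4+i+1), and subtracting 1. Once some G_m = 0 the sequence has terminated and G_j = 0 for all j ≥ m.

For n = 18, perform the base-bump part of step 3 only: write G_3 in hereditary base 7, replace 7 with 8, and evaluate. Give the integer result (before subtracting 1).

54

G_0 = 18. HB_4(18) = 4^2 + 2. Bump = 27. G_1 = 26.
G_1 = 26. HB_5(26) = 5^2 + 1. Bump = 37. G_2 = 36.
G_2 = 36. HB_6(36) = 6^2. Bump = 49. G_3 = 48.
G_3 = 48. HB_7(48) = 6·7 + 6. Bump = 54. G_4 = 53.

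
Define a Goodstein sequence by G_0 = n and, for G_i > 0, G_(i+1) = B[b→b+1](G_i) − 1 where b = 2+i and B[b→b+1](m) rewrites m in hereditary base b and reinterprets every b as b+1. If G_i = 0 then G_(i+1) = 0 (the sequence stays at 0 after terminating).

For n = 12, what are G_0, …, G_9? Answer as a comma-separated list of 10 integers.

G_0 = 12. HB_2(12) = 2^(2 + 1) + 2^2. Bump = 108. G_1 = 107.
G_1 = 107. HB_3(107) = 3^(3 + 1) + 2·3^2 + 2·3 + 2. Bump = 1066. G_2 = 1065.
G_2 = 1065. HB_4(1065) = 4^(4 + 1) + 2·4^2 + 2·4 + 1. Bump = 15686. G_3 = 15685.
G_3 = 15685. HB_5(15685) = 5^(5 + 1) + 2·5^2 + 2·5. Bump = 280020. G_4 = 280019.
G_4 = 280019. HB_6(280019) = 6^(6 + 1) + 2·6^2 + 6 + 5. Bump = 5764911. G_5 = 5764910.
G_5 = 5764910. HB_7(5764910) = 7^(7 + 1) + 2·7^2 + 7 + 4. Bump = 134217868. G_6 = 134217867.
G_6 = 134217867. HB_8(134217867) = 8^(8 + 1) + 2·8^2 + 8 + 3. Bump = 3486784575. G_7 = 3486784574.
G_7 = 3486784574. HB_9(3486784574) = 9^(9 + 1) + 2·9^2 + 9 + 2. Bump = 100000000212. G_8 = 100000000211.
G_8 = 100000000211. HB_10(100000000211) = 10^(10 + 1) + 2·10^2 + 10 + 1. Bump = 3138428376975. G_9 = 3138428376974.

12, 107, 1065, 15685, 280019, 5764910, 134217867, 3486784574, 100000000211, 3138428376974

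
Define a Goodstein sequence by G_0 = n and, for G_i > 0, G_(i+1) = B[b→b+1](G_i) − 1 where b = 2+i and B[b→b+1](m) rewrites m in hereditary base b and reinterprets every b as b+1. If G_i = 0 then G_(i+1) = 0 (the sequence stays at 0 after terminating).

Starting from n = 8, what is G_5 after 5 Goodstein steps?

[0] 8 ≡ 2^(2 + 1) (base 2). Lift 3: 81. −1: 80.
[1] 80 ≡ 2·3^3 + 2·3^2 + 2·3 + 2 (base 3). Lift 4: 554. −1: 553.
[2] 553 ≡ 2·4^4 + 2·4^2 + 2·4 + 1 (base 4). Lift 5: 6311. −1: 6310.
[3] 6310 ≡ 2·5^5 + 2·5^2 + 2·5 (base 5). Lift 6: 93396. −1: 93395.
[4] 93395 ≡ 2·6^6 + 2·6^2 + 6 + 5 (base 6). Lift 7: 1647196. −1: 1647195.
[5] 1647195 ≡ 2·7^7 + 2·7^2 + 7 + 4 (base 7). Lift 8: 33554572. −1: 33554571.

1647195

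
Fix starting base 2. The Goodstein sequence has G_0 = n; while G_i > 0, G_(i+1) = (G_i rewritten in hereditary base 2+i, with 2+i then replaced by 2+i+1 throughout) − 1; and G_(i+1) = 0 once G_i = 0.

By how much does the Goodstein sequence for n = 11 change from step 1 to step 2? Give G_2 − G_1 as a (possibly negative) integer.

943

i=0: 11 = 2^(2 + 1) + 2 + 1 (b=2); 2→3: 3^(3 + 1) + 3 + 1 = 85; 85−1 = 84
i=1: 84 = 3^(3 + 1) + 3 (b=3); 3→4: 4^(4 + 1) + 4 = 1028; 1028−1 = 1027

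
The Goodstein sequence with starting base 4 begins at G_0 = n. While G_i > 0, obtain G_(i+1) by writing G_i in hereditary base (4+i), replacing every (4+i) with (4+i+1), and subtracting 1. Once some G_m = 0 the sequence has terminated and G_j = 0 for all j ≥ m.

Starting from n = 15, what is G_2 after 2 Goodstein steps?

19

i=0: 15 = 3·4 + 3 (b=4); 4→5: 3·5 + 3 = 18; 18−1 = 17
i=1: 17 = 3·5 + 2 (b=5); 5→6: 3·6 + 2 = 20; 20−1 = 19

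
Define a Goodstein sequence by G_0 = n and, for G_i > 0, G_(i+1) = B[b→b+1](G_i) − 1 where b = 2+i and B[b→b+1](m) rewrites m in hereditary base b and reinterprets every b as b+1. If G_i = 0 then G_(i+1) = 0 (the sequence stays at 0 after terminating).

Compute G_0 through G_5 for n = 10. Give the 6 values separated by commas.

10, 83, 1025, 15625, 279935, 4215754

10 —HB2→ 2^(2 + 1) + 2 —bump→ 3^(3 + 1) + 3 = 84 —(−1)→ 83
83 —HB3→ 3^(3 + 1) + 2 —bump→ 4^(4 + 1) + 2 = 1026 —(−1)→ 1025
1025 —HB4→ 4^(4 + 1) + 1 —bump→ 5^(5 + 1) + 1 = 15626 —(−1)→ 15625
15625 —HB5→ 5^(5 + 1) —bump→ 6^(6 + 1) = 279936 —(−1)→ 279935
279935 —HB6→ 5·6^6 + 5·6^5 + 5·6^4 + 5·6^3 + 5·6^2 + 5·6 + 5 —bump→ 5·7^7 + 5·7^5 + 5·7^4 + 5·7^3 + 5·7^2 + 5·7 + 5 = 4215755 —(−1)→ 4215754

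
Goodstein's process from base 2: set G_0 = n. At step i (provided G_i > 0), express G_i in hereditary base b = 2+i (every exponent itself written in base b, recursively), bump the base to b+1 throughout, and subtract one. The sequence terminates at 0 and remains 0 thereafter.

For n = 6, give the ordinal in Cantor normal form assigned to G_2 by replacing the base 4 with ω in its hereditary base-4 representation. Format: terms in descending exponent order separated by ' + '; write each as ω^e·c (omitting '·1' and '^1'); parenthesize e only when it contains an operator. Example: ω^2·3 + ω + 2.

i=0: 6 = 2^2 + 2 (b=2); 2→3: 3^3 + 3 = 30; 30−1 = 29
i=1: 29 = 3^3 + 2 (b=3); 3→4: 4^4 + 2 = 258; 258−1 = 257
i=2: 257 = 4^4 + 1 (b=4); 4→5: 5^5 + 1 = 3126; 3126−1 = 3125

ω^ω + 1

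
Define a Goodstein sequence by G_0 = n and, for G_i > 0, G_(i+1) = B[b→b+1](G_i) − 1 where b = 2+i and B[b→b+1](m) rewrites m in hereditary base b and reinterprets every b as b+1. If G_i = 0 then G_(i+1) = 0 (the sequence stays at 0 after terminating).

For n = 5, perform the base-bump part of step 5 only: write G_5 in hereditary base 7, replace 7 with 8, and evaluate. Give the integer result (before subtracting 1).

1752

step 0: 5 = 2^2 + 1; sub 3 for 2: 3^3 + 1; = 28; G_1 = 28−1 = 27
step 1: 27 = 3^3; sub 4 for 3: 4^4; = 256; G_2 = 256−1 = 255
step 2: 255 = 3·4^3 + 3·4^2 + 3·4 + 3; sub 5 for 4: 3·5^3 + 3·5^2 + 3·5 + 3; = 468; G_3 = 468−1 = 467
step 3: 467 = 3·5^3 + 3·5^2 + 3·5 + 2; sub 6 for 5: 3·6^3 + 3·6^2 + 3·6 + 2; = 776; G_4 = 776−1 = 775
step 4: 775 = 3·6^3 + 3·6^2 + 3·6 + 1; sub 7 for 6: 3·7^3 + 3·7^2 + 3·7 + 1; = 1198; G_5 = 1198−1 = 1197
step 5: 1197 = 3·7^3 + 3·7^2 + 3·7; sub 8 for 7: 3·8^3 + 3·8^2 + 3·8; = 1752; G_6 = 1752−1 = 1751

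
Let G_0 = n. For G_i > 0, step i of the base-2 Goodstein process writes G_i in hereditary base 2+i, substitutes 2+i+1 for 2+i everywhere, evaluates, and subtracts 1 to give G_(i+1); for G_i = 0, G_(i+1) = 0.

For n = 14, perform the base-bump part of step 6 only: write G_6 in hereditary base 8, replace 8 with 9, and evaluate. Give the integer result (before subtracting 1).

G_0 = 14. HB_2(14) = 2^(2 + 1) + 2^2 + 2. Bump = 111. G_1 = 110.
G_1 = 110. HB_3(110) = 3^(3 + 1) + 3^3 + 2. Bump = 1282. G_2 = 1281.
G_2 = 1281. HB_4(1281) = 4^(4 + 1) + 4^4 + 1. Bump = 18751. G_3 = 18750.
G_3 = 18750. HB_5(18750) = 5^(5 + 1) + 5^5. Bump = 326592. G_4 = 326591.
G_4 = 326591. HB_6(326591) = 6^(6 + 1) + 5·6^5 + 5·6^4 + 5·6^3 + 5·6^2 + 5·6 + 5. Bump = 5862841. G_5 = 5862840.
G_5 = 5862840. HB_7(5862840) = 7^(7 + 1) + 5·7^5 + 5·7^4 + 5·7^3 + 5·7^2 + 5·7 + 4. Bump = 134404972. G_6 = 134404971.
G_6 = 134404971. HB_8(134404971) = 8^(8 + 1) + 5·8^5 + 5·8^4 + 5·8^3 + 5·8^2 + 5·8 + 3. Bump = 3487116549. G_7 = 3487116548.

3487116549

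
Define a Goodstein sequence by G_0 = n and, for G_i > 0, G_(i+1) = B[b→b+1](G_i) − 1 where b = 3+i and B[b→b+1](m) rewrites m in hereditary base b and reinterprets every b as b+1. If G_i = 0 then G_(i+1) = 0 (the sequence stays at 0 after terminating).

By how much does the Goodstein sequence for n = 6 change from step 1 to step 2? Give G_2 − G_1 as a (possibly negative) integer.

0

[0] 6 ≡ 2·3 (base 3). Lift 4: 8. −1: 7.
[1] 7 ≡ 4 + 3 (base 4). Lift 5: 8. −1: 7.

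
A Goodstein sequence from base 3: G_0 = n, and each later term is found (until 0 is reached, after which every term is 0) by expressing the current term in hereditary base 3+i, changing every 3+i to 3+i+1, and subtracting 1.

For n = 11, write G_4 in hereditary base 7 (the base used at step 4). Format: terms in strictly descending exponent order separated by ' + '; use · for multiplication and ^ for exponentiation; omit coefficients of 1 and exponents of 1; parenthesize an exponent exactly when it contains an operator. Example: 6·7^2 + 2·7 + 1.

G_0=11  [base 3] 3^2 + 2  →[3↦4]→  4^2 + 2 = 18  −1 ⇒ G_1=17
G_1=17  [base 4] 4^2 + 1  →[4↦5]→  5^2 + 1 = 26  −1 ⇒ G_2=25
G_2=25  [base 5] 5^2  →[5↦6]→  6^2 = 36  −1 ⇒ G_3=35
G_3=35  [base 6] 5·6 + 5  →[6↦7]→  5·7 + 5 = 40  −1 ⇒ G_4=39
G_4=39  [base 7] 5·7 + 4  →[7↦8]→  5·8 + 4 = 44  −1 ⇒ G_5=43

5·7 + 4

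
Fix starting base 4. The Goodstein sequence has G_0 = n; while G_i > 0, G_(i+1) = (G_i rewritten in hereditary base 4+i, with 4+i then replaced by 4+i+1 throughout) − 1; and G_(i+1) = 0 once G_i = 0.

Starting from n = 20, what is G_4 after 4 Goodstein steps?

65

G_0 = 20. HB_4(20) = 4^2 + 4. Bump = 30. G_1 = 29.
G_1 = 29. HB_5(29) = 5^2 + 4. Bump = 40. G_2 = 39.
G_2 = 39. HB_6(39) = 6^2 + 3. Bump = 52. G_3 = 51.
G_3 = 51. HB_7(51) = 7^2 + 2. Bump = 66. G_4 = 65.
G_4 = 65. HB_8(65) = 8^2 + 1. Bump = 82. G_5 = 81.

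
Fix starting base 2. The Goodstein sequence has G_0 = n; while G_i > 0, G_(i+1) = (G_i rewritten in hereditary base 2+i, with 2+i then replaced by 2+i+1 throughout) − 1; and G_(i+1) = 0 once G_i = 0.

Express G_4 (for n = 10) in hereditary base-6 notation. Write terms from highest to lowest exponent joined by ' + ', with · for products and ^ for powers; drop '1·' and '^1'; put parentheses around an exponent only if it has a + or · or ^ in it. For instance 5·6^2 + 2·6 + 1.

5·6^6 + 5·6^5 + 5·6^4 + 5·6^3 + 5·6^2 + 5·6 + 5

G_0 = 10. HB_2(10) = 2^(2 + 1) + 2. Bump = 84. G_1 = 83.
G_1 = 83. HB_3(83) = 3^(3 + 1) + 2. Bump = 1026. G_2 = 1025.
G_2 = 1025. HB_4(1025) = 4^(4 + 1) + 1. Bump = 15626. G_3 = 15625.
G_3 = 15625. HB_5(15625) = 5^(5 + 1). Bump = 279936. G_4 = 279935.
G_4 = 279935. HB_6(279935) = 5·6^6 + 5·6^5 + 5·6^4 + 5·6^3 + 5·6^2 + 5·6 + 5. Bump = 4215755. G_5 = 4215754.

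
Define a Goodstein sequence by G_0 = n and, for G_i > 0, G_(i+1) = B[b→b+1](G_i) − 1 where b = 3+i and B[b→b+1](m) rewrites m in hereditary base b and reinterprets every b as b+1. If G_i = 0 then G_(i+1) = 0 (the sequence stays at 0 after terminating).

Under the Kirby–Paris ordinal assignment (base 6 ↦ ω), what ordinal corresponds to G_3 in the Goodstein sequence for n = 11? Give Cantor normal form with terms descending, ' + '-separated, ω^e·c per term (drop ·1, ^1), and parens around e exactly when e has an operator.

11 —HB3→ 3^2 + 2 —bump→ 4^2 + 2 = 18 —(−1)→ 17
17 —HB4→ 4^2 + 1 —bump→ 5^2 + 1 = 26 —(−1)→ 25
25 —HB5→ 5^2 —bump→ 6^2 = 36 —(−1)→ 35
35 —HB6→ 5·6 + 5 —bump→ 5·7 + 5 = 40 —(−1)→ 39

ω·5 + 5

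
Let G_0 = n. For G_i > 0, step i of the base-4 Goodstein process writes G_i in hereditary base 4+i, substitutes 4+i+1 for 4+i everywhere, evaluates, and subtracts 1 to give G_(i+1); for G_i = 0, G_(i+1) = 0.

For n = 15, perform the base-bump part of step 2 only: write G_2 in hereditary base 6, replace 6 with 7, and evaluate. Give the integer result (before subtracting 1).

step 0: 15 = 3·4 + 3; sub 5 for 4: 3·5 + 3; = 18; G_1 = 18−1 = 17
step 1: 17 = 3·5 + 2; sub 6 for 5: 3·6 + 2; = 20; G_2 = 20−1 = 19

22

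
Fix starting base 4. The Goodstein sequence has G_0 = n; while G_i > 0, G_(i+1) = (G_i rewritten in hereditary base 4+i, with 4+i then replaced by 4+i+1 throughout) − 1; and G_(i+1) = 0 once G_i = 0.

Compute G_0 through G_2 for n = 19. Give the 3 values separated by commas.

19, 27, 37

G_0=19  [base 4] 4^2 + 3  →[4↦5]→  5^2 + 3 = 28  −1 ⇒ G_1=27
G_1=27  [base 5] 5^2 + 2  →[5↦6]→  6^2 + 2 = 38  −1 ⇒ G_2=37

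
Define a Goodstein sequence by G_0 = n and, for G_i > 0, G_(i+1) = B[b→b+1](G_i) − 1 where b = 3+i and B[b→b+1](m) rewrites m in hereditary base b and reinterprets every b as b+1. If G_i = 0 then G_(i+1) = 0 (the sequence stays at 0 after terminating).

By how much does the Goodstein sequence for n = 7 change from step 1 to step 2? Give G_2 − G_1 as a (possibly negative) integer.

1

base 3: 7 = 2·3 + 1; at 4: 2·4 + 1 = 9; next = 8
base 4: 8 = 2·4; at 5: 2·5 = 10; next = 9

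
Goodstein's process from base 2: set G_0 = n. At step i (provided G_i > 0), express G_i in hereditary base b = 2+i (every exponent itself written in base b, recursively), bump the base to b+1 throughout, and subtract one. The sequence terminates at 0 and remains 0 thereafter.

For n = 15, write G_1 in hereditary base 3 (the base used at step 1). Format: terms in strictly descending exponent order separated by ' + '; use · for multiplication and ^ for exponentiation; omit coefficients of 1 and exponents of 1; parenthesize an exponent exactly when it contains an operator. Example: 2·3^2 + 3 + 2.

3^(3 + 1) + 3^3 + 3

step 0: 15 = 2^(2 + 1) + 2^2 + 2 + 1; sub 3 for 2: 3^(3 + 1) + 3^3 + 3 + 1; = 112; G_1 = 112−1 = 111
step 1: 111 = 3^(3 + 1) + 3^3 + 3; sub 4 for 3: 4^(4 + 1) + 4^4 + 4; = 1284; G_2 = 1284−1 = 1283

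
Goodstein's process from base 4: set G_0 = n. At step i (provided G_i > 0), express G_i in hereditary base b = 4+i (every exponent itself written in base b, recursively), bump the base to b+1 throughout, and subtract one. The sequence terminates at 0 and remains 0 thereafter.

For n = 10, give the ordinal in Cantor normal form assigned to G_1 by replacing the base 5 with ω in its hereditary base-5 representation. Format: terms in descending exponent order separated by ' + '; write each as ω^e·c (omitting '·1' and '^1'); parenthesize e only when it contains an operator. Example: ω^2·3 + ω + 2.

step 0: 10 = 2·4 + 2; sub 5 for 4: 2·5 + 2; = 12; G_1 = 12−1 = 11
step 1: 11 = 2·5 + 1; sub 6 for 5: 2·6 + 1; = 13; G_2 = 13−1 = 12

ω·2 + 1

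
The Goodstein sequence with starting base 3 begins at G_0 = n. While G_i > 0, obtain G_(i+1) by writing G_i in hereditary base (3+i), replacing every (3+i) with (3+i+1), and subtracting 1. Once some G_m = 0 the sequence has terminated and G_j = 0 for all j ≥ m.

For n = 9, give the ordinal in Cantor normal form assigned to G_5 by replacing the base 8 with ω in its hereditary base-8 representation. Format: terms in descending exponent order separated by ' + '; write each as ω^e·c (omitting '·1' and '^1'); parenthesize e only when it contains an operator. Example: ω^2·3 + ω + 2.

ω·2 + 7

step 0: 9 = 3^2; sub 4 for 3: 4^2; = 16; G_1 = 16−1 = 15
step 1: 15 = 3·4 + 3; sub 5 for 4: 3·5 + 3; = 18; G_2 = 18−1 = 17
step 2: 17 = 3·5 + 2; sub 6 for 5: 3·6 + 2; = 20; G_3 = 20−1 = 19
step 3: 19 = 3·6 + 1; sub 7 for 6: 3·7 + 1; = 22; G_4 = 22−1 = 21
step 4: 21 = 3·7; sub 8 for 7: 3·8; = 24; G_5 = 24−1 = 23
step 5: 23 = 2·8 + 7; sub 9 for 8: 2·9 + 7; = 25; G_6 = 25−1 = 24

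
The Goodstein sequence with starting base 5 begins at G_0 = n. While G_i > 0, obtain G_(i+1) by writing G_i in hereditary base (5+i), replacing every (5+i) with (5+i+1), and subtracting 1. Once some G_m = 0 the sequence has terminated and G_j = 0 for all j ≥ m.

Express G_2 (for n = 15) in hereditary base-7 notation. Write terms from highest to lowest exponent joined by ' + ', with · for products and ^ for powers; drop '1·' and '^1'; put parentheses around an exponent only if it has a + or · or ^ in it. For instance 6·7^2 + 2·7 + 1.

2·7 + 4

step 0: 15 = 3·5; sub 6 for 5: 3·6; = 18; G_1 = 18−1 = 17
step 1: 17 = 2·6 + 5; sub 7 for 6: 2·7 + 5; = 19; G_2 = 19−1 = 18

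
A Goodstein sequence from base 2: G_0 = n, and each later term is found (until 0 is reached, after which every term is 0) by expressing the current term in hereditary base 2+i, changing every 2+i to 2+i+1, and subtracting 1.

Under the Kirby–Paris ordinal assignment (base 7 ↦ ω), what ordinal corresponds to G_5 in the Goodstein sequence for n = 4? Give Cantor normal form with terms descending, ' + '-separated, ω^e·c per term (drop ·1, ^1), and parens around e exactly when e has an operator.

ω^2·2 + ω + 4

G_0=4  [base 2] 2^2  →[2↦3]→  3^3 = 27  −1 ⇒ G_1=26
G_1=26  [base 3] 2·3^2 + 2·3 + 2  →[3↦4]→  2·4^2 + 2·4 + 2 = 42  −1 ⇒ G_2=41
G_2=41  [base 4] 2·4^2 + 2·4 + 1  →[4↦5]→  2·5^2 + 2·5 + 1 = 61  −1 ⇒ G_3=60
G_3=60  [base 5] 2·5^2 + 2·5  →[5↦6]→  2·6^2 + 2·6 = 84  −1 ⇒ G_4=83
G_4=83  [base 6] 2·6^2 + 6 + 5  →[6↦7]→  2·7^2 + 7 + 5 = 110  −1 ⇒ G_5=109
G_5=109  [base 7] 2·7^2 + 7 + 4  →[7↦8]→  2·8^2 + 8 + 4 = 140  −1 ⇒ G_6=139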